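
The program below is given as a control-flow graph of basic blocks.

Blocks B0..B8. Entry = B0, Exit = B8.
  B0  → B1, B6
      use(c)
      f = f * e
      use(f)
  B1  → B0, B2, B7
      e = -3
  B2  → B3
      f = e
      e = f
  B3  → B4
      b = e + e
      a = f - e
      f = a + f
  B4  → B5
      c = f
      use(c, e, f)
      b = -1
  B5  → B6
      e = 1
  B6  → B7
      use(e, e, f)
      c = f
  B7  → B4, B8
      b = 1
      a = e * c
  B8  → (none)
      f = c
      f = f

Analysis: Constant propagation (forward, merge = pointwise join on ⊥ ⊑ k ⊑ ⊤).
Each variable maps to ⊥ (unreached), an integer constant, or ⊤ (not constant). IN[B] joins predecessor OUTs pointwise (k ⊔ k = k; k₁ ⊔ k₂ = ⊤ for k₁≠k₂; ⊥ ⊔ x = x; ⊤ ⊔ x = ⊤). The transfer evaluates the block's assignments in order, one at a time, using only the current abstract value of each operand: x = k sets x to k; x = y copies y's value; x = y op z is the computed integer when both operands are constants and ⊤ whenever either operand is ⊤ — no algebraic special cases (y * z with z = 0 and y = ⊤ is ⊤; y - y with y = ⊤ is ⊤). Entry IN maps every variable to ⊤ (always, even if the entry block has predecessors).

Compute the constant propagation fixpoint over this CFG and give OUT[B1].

Converged values:
  B0: | IN=(all ⊤) | OUT=(all ⊤)
  B1: | IN=(all ⊤) | OUT={e:-3; rest ⊤}
  B2: | IN={e:-3; rest ⊤} | OUT={e:-3, f:-3; rest ⊤}
  B3: | IN={e:-3, f:-3; rest ⊤} | OUT={a:0, b:-6, e:-3, f:-3; rest ⊤}
  B4: | IN=(all ⊤) | OUT={b:-1; rest ⊤}
  B5: | IN={b:-1; rest ⊤} | OUT={b:-1, e:1; rest ⊤}
  B6: | IN=(all ⊤) | OUT=(all ⊤)
  B7: | IN=(all ⊤) | OUT={b:1; rest ⊤}
  B8: | IN={b:1; rest ⊤} | OUT={b:1; rest ⊤}

Merge at B1: IN[B1] = OUT[B0] = {a: ⊤, b: ⊤, c: ⊤, d: ⊤, e: ⊤, f: ⊤}
Applying B1's transfer function to that IN value gives OUT[B1] (row B1 above).

Answer: {a: ⊤, b: ⊤, c: ⊤, d: ⊤, e: -3, f: ⊤}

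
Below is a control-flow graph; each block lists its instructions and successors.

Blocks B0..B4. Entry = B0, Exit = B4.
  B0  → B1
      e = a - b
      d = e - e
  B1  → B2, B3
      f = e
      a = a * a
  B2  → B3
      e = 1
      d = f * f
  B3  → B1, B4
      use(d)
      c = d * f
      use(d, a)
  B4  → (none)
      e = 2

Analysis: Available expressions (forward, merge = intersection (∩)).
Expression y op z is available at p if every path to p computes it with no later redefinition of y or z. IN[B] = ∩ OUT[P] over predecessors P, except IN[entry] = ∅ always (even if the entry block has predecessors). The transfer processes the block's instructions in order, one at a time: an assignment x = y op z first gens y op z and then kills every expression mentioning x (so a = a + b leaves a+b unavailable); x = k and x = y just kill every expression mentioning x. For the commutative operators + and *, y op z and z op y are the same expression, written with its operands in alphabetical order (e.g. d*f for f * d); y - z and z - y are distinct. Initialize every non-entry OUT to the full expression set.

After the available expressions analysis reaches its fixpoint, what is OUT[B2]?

Answer: {f*f}

Trace:
Per-block solution:
  B0:  IN={}  OUT={a-b, e-e}
  B1:  IN={}  OUT={}
  B2:  IN={}  OUT={f*f}
  B3:  IN={}  OUT={d*f}
  B4:  IN={d*f}  OUT={d*f}

Merge at B2: IN[B2] = OUT[B1] = {}
Applying B2's transfer function to that IN value gives OUT[B2] (row B2 above).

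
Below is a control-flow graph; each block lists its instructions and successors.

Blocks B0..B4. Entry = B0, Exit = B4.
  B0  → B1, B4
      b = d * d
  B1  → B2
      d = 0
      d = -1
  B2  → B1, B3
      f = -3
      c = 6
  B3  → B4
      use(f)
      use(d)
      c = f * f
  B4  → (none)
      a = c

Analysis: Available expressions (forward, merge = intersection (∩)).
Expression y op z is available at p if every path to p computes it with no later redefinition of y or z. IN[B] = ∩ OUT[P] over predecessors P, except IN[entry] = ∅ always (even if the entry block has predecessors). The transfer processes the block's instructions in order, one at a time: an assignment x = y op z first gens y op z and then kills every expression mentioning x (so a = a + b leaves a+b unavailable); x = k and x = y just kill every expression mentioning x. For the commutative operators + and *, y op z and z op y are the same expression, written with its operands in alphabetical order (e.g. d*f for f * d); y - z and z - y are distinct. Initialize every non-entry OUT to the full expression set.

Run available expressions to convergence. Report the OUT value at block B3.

Per-block solution:
  B0: | IN={} | OUT={d*d}
  B1: | IN={} | OUT={}
  B2: | IN={} | OUT={}
  B3: | IN={} | OUT={f*f}
  B4: | IN={} | OUT={}

Merge at B3: IN[B3] = OUT[B2] = {}
Applying B3's transfer function to that IN value gives OUT[B3] (row B3 above).

Answer: {f*f}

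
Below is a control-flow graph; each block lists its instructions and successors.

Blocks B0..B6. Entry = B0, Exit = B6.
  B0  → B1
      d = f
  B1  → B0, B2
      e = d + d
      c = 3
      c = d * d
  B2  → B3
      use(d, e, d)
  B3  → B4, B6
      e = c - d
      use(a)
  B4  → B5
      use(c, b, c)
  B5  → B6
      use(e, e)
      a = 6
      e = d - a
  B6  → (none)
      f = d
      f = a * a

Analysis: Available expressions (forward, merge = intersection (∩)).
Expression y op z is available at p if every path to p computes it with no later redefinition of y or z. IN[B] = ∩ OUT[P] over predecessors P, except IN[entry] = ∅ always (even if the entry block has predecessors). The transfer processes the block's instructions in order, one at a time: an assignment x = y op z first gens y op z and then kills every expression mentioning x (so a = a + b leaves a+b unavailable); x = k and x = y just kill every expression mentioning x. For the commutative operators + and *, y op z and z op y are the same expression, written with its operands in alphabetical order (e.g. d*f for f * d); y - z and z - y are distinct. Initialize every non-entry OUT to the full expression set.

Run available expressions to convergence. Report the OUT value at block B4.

Answer: {c-d, d*d, d+d}

Derivation:
Per-block solution:
  B0: | IN={} | OUT={}
  B1: | IN={} | OUT={d*d, d+d}
  B2: | IN={d*d, d+d} | OUT={d*d, d+d}
  B3: | IN={d*d, d+d} | OUT={c-d, d*d, d+d}
  B4: | IN={c-d, d*d, d+d} | OUT={c-d, d*d, d+d}
  B5: | IN={c-d, d*d, d+d} | OUT={c-d, d*d, d+d, d-a}
  B6: | IN={c-d, d*d, d+d} | OUT={a*a, c-d, d*d, d+d}

Merge at B4: IN[B4] = OUT[B3] = {c-d, d*d, d+d}
Applying B4's transfer function to that IN value gives OUT[B4] (row B4 above).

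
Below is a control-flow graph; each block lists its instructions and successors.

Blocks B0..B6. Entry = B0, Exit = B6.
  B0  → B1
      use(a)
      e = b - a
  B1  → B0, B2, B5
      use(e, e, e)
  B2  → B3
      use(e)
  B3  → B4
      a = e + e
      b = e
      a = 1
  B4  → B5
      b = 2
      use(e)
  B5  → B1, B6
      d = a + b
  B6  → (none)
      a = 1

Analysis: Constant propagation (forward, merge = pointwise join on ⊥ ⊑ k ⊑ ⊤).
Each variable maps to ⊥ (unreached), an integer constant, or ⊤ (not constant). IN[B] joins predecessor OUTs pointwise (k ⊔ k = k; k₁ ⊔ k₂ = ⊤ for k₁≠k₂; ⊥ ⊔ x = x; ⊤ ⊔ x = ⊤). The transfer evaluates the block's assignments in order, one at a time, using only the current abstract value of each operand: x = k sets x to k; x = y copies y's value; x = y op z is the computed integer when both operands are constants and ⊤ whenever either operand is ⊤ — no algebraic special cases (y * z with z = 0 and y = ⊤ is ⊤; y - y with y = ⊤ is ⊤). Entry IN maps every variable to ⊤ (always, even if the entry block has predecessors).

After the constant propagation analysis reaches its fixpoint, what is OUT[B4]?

Answer: {a: 1, b: 2, c: ⊤, d: ⊤, e: ⊤, f: ⊤}

Working:
Per-block solution:
  B0:  IN=(all ⊤)  OUT=(all ⊤)
  B1:  IN=(all ⊤)  OUT=(all ⊤)
  B2:  IN=(all ⊤)  OUT=(all ⊤)
  B3:  IN=(all ⊤)  OUT={a:1; rest ⊤}
  B4:  IN={a:1; rest ⊤}  OUT={a:1, b:2; rest ⊤}
  B5:  IN=(all ⊤)  OUT=(all ⊤)
  B6:  IN=(all ⊤)  OUT={a:1; rest ⊤}

Merge at B4: IN[B4] = OUT[B3] = {a: 1, b: ⊤, c: ⊤, d: ⊤, e: ⊤, f: ⊤}
Applying B4's transfer function to that IN value gives OUT[B4] (row B4 above).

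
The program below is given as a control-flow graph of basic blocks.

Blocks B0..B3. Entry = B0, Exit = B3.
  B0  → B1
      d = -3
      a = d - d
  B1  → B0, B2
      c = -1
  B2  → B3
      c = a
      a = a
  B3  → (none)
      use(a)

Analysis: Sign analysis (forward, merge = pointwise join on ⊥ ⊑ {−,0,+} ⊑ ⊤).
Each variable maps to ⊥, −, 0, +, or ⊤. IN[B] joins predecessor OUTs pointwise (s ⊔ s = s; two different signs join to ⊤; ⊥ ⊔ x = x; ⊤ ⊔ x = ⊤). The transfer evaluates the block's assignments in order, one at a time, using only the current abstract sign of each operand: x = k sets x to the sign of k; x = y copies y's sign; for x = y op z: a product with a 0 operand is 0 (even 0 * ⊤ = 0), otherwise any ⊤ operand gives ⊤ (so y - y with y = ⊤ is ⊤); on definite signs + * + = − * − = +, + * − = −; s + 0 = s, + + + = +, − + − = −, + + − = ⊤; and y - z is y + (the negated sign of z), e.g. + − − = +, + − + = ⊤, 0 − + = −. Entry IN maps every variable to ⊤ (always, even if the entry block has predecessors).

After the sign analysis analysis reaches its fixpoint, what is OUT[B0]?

Per-block solution:
  B0:  IN=(all ⊤)  OUT={d:-; rest ⊤}
  B1:  IN={d:-; rest ⊤}  OUT={c:-, d:-; rest ⊤}
  B2:  IN={c:-, d:-; rest ⊤}  OUT={d:-; rest ⊤}
  B3:  IN={d:-; rest ⊤}  OUT={d:-; rest ⊤}

Merge at B0 (entry node, so the boundary value (all ⊤) is joined with the incoming edge(s)): IN[B0] = (all ⊤) ⊔ OUT[B1] = {a: ⊤, b: ⊤, c: ⊤, d: ⊤, e: ⊤, f: ⊤}
Applying B0's transfer function to that IN value gives OUT[B0] (row B0 above).

Answer: {a: ⊤, b: ⊤, c: ⊤, d: -, e: ⊤, f: ⊤}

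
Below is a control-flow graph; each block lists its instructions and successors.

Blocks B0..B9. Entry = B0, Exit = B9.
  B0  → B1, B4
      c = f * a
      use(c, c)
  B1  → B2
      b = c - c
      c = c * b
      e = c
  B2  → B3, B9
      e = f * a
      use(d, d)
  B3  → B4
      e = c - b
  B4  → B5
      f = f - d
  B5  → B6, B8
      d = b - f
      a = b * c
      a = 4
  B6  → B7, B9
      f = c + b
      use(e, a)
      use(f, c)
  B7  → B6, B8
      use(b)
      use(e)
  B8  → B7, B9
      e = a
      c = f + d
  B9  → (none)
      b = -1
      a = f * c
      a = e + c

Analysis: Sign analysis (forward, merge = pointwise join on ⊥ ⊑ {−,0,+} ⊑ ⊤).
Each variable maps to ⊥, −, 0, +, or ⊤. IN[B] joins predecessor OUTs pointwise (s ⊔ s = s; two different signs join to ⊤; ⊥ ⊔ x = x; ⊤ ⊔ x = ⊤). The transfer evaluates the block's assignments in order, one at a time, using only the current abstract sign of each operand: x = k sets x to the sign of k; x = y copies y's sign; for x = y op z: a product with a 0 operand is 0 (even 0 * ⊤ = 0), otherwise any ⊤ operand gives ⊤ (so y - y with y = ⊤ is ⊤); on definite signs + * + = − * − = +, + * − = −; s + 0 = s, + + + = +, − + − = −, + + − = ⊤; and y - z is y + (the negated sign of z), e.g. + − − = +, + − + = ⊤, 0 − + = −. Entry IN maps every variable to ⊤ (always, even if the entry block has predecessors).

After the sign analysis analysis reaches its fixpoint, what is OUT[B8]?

Answer: {a: +, b: ⊤, c: ⊤, d: ⊤, e: +, f: ⊤}

Derivation:
Converged values:
  B0: | IN=(all ⊤) | OUT=(all ⊤)
  B1: | IN=(all ⊤) | OUT=(all ⊤)
  B2: | IN=(all ⊤) | OUT=(all ⊤)
  B3: | IN=(all ⊤) | OUT=(all ⊤)
  B4: | IN=(all ⊤) | OUT=(all ⊤)
  B5: | IN=(all ⊤) | OUT={a:+; rest ⊤}
  B6: | IN={a:+; rest ⊤} | OUT={a:+; rest ⊤}
  B7: | IN={a:+; rest ⊤} | OUT={a:+; rest ⊤}
  B8: | IN={a:+; rest ⊤} | OUT={a:+, e:+; rest ⊤}
  B9: | IN=(all ⊤) | OUT={b:-; rest ⊤}

Merge at B8: IN[B8] = OUT[B5] ⊔ OUT[B7] = {a: +, b: ⊤, c: ⊤, d: ⊤, e: ⊤, f: ⊤}
Applying B8's transfer function to that IN value gives OUT[B8] (row B8 above).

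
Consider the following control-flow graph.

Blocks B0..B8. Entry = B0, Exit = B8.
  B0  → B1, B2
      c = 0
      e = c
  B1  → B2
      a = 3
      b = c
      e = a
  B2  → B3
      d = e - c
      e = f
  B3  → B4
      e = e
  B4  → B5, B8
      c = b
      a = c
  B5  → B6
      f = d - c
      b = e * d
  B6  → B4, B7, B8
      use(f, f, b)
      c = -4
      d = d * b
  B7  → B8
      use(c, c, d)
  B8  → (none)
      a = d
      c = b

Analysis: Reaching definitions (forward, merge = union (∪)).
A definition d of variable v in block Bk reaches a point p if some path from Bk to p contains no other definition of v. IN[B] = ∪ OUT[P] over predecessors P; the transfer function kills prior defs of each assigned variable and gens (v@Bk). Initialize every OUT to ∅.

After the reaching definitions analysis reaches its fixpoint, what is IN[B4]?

Converged values:
  B0: | IN={} | OUT={c@B0, e@B0}
  B1: | IN={c@B0, e@B0} | OUT={a@B1, b@B1, c@B0, e@B1}
  B2: | IN={a@B1, b@B1, c@B0, e@B0, e@B1} | OUT={a@B1, b@B1, c@B0, d@B2, e@B2}
  B3: | IN={a@B1, b@B1, c@B0, d@B2, e@B2} | OUT={a@B1, b@B1, c@B0, d@B2, e@B3}
  B4: | IN={a@B1, a@B4, b@B1, b@B5, c@B0, c@B6, d@B2, d@B6, e@B3, f@B5} | OUT={a@B4, b@B1, b@B5, c@B4, d@B2, d@B6, e@B3, f@B5}
  B5: | IN={a@B4, b@B1, b@B5, c@B4, d@B2, d@B6, e@B3, f@B5} | OUT={a@B4, b@B5, c@B4, d@B2, d@B6, e@B3, f@B5}
  B6: | IN={a@B4, b@B5, c@B4, d@B2, d@B6, e@B3, f@B5} | OUT={a@B4, b@B5, c@B6, d@B6, e@B3, f@B5}
  B7: | IN={a@B4, b@B5, c@B6, d@B6, e@B3, f@B5} | OUT={a@B4, b@B5, c@B6, d@B6, e@B3, f@B5}
  B8: | IN={a@B4, b@B1, b@B5, c@B4, c@B6, d@B2, d@B6, e@B3, f@B5} | OUT={a@B8, b@B1, b@B5, c@B8, d@B2, d@B6, e@B3, f@B5}

Merge at B4: IN[B4] = OUT[B3] ⊔ OUT[B6] = {a@B1, a@B4, b@B1, b@B5, c@B0, c@B6, d@B2, d@B6, e@B3, f@B5}

Answer: {a@B1, a@B4, b@B1, b@B5, c@B0, c@B6, d@B2, d@B6, e@B3, f@B5}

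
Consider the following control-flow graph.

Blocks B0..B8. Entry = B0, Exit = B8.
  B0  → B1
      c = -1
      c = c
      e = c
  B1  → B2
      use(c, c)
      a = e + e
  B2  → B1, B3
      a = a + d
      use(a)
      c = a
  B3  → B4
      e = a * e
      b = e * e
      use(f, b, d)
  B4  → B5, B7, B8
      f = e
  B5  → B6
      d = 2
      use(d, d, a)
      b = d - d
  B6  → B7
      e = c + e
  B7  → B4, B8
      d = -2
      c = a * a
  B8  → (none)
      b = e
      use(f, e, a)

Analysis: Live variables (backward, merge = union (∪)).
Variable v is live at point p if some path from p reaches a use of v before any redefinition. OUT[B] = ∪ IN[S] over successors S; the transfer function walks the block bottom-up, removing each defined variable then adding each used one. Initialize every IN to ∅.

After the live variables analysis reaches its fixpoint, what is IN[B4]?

Answer: {a, c, e}

Working:
Fixpoint table:
  B0: | IN={d, f} | OUT={c, d, e, f}
  B1: | IN={c, d, e, f} | OUT={a, d, e, f}
  B2: | IN={a, d, e, f} | OUT={a, c, d, e, f}
  B3: | IN={a, c, d, e, f} | OUT={a, c, e}
  B4: | IN={a, c, e} | OUT={a, c, e, f}
  B5: | IN={a, c, e, f} | OUT={a, c, e, f}
  B6: | IN={a, c, e, f} | OUT={a, e, f}
  B7: | IN={a, e, f} | OUT={a, c, e, f}
  B8: | IN={a, e, f} | OUT={}

Merge at B4: OUT[B4] = IN[B5] ⊔ IN[B7] ⊔ IN[B8] = {a, c, e, f}
Applying B4's transfer function to that OUT value gives IN[B4] (row B4 above).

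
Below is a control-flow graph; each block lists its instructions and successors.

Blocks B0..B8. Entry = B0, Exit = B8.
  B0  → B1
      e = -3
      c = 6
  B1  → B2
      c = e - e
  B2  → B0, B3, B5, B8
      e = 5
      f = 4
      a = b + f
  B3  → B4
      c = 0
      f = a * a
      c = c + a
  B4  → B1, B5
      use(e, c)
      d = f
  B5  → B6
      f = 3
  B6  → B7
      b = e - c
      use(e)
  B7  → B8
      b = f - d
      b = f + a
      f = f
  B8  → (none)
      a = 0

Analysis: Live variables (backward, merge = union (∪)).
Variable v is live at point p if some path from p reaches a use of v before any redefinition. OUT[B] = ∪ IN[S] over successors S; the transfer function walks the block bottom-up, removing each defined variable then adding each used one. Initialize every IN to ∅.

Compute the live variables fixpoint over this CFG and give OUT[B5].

Fixpoint table:
  B0:  IN={b, d}  OUT={b, d, e}
  B1:  IN={b, d, e}  OUT={b, c, d}
  B2:  IN={b, c, d}  OUT={a, b, c, d, e}
  B3:  IN={a, b, e}  OUT={a, b, c, e, f}
  B4:  IN={a, b, c, e, f}  OUT={a, b, c, d, e}
  B5:  IN={a, c, d, e}  OUT={a, c, d, e, f}
  B6:  IN={a, c, d, e, f}  OUT={a, d, f}
  B7:  IN={a, d, f}  OUT={}
  B8:  IN={}  OUT={}

Merge at B5: OUT[B5] = IN[B6] = {a, c, d, e, f}

Answer: {a, c, d, e, f}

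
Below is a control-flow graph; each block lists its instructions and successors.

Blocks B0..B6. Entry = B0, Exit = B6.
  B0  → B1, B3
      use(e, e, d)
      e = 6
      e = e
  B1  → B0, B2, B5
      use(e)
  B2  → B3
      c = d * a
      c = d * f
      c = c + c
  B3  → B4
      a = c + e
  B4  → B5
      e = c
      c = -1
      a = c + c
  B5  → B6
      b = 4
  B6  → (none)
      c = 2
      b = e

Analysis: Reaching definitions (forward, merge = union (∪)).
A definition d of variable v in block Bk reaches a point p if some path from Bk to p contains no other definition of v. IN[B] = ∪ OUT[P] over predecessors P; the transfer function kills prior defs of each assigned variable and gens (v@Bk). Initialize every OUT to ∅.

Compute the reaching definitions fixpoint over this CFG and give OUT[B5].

Answer: {a@B4, b@B5, c@B4, e@B0, e@B4}

Working:
Converged values:
  B0: | IN={e@B0} | OUT={e@B0}
  B1: | IN={e@B0} | OUT={e@B0}
  B2: | IN={e@B0} | OUT={c@B2, e@B0}
  B3: | IN={c@B2, e@B0} | OUT={a@B3, c@B2, e@B0}
  B4: | IN={a@B3, c@B2, e@B0} | OUT={a@B4, c@B4, e@B4}
  B5: | IN={a@B4, c@B4, e@B0, e@B4} | OUT={a@B4, b@B5, c@B4, e@B0, e@B4}
  B6: | IN={a@B4, b@B5, c@B4, e@B0, e@B4} | OUT={a@B4, b@B6, c@B6, e@B0, e@B4}

Merge at B5: IN[B5] = OUT[B1] ⊔ OUT[B4] = {a@B4, c@B4, e@B0, e@B4}
Applying B5's transfer function to that IN value gives OUT[B5] (row B5 above).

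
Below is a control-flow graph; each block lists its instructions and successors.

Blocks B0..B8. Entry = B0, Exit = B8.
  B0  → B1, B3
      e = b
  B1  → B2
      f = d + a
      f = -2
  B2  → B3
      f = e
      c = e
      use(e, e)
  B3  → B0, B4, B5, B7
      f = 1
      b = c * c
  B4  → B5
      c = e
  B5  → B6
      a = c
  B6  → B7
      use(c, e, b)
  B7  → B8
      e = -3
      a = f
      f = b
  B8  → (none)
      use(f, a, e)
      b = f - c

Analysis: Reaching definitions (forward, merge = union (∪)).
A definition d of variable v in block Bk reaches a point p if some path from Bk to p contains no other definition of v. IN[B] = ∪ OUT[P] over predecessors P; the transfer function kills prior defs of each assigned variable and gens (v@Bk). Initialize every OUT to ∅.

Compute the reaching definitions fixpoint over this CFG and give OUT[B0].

Answer: {b@B3, c@B2, e@B0, f@B3}

Derivation:
Fixpoint table:
  B0: | IN={b@B3, c@B2, e@B0, f@B3} | OUT={b@B3, c@B2, e@B0, f@B3}
  B1: | IN={b@B3, c@B2, e@B0, f@B3} | OUT={b@B3, c@B2, e@B0, f@B1}
  B2: | IN={b@B3, c@B2, e@B0, f@B1} | OUT={b@B3, c@B2, e@B0, f@B2}
  B3: | IN={b@B3, c@B2, e@B0, f@B2, f@B3} | OUT={b@B3, c@B2, e@B0, f@B3}
  B4: | IN={b@B3, c@B2, e@B0, f@B3} | OUT={b@B3, c@B4, e@B0, f@B3}
  B5: | IN={b@B3, c@B2, c@B4, e@B0, f@B3} | OUT={a@B5, b@B3, c@B2, c@B4, e@B0, f@B3}
  B6: | IN={a@B5, b@B3, c@B2, c@B4, e@B0, f@B3} | OUT={a@B5, b@B3, c@B2, c@B4, e@B0, f@B3}
  B7: | IN={a@B5, b@B3, c@B2, c@B4, e@B0, f@B3} | OUT={a@B7, b@B3, c@B2, c@B4, e@B7, f@B7}
  B8: | IN={a@B7, b@B3, c@B2, c@B4, e@B7, f@B7} | OUT={a@B7, b@B8, c@B2, c@B4, e@B7, f@B7}

Merge at B0 (entry node, so the boundary value {} is joined with the incoming edge(s)): IN[B0] = {} ⊔ OUT[B3] = {b@B3, c@B2, e@B0, f@B3}
Applying B0's transfer function to that IN value gives OUT[B0] (row B0 above).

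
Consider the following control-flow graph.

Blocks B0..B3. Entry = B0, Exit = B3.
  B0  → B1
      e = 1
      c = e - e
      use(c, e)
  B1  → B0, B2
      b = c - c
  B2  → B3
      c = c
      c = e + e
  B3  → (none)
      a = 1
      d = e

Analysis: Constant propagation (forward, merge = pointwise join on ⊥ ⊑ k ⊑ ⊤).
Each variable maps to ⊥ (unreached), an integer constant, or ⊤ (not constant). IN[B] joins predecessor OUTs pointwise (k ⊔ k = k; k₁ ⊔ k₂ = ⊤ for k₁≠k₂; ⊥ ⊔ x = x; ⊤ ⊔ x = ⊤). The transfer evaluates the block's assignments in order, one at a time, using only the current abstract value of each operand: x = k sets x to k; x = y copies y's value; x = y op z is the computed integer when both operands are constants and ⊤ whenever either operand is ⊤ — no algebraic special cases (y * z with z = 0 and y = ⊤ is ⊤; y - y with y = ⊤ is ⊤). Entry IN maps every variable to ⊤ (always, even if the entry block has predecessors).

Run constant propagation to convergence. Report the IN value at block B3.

Answer: {a: ⊤, b: 0, c: 2, d: ⊤, e: 1, f: ⊤}

Working:
Per-block solution:
  B0:   IN=(all ⊤)   OUT={c:0, e:1; rest ⊤}
  B1:   IN={c:0, e:1; rest ⊤}   OUT={b:0, c:0, e:1; rest ⊤}
  B2:   IN={b:0, c:0, e:1; rest ⊤}   OUT={b:0, c:2, e:1; rest ⊤}
  B3:   IN={b:0, c:2, e:1; rest ⊤}   OUT={a:1, b:0, c:2, d:1, e:1; rest ⊤}

Merge at B3: IN[B3] = OUT[B2] = {a: ⊤, b: 0, c: 2, d: ⊤, e: 1, f: ⊤}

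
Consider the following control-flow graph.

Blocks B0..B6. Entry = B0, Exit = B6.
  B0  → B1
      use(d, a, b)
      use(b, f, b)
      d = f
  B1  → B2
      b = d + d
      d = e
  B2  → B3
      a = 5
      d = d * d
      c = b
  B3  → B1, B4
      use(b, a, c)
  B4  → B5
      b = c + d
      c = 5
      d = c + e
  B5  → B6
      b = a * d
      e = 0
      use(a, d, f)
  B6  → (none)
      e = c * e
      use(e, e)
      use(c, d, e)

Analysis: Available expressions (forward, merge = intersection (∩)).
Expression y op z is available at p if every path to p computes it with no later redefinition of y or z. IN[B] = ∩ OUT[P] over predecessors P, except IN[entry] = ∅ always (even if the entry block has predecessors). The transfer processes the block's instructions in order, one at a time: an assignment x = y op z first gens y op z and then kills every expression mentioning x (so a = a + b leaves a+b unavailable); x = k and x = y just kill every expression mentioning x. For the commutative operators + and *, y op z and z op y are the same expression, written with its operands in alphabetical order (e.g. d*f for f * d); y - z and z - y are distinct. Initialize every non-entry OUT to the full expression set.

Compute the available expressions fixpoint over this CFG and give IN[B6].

Fixpoint table:
  B0: | IN={} | OUT={}
  B1: | IN={} | OUT={}
  B2: | IN={} | OUT={}
  B3: | IN={} | OUT={}
  B4: | IN={} | OUT={c+e}
  B5: | IN={c+e} | OUT={a*d}
  B6: | IN={a*d} | OUT={a*d}

Merge at B6: IN[B6] = OUT[B5] = {a*d}

Answer: {a*d}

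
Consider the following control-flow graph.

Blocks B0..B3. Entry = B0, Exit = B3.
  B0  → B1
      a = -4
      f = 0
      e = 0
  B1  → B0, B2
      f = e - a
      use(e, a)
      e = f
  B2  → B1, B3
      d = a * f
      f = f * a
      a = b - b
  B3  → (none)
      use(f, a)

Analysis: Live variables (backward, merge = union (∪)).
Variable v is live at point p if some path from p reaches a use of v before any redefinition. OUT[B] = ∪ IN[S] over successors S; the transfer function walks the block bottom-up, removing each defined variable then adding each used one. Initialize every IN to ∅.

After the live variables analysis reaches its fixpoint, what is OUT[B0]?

Answer: {a, b, e}

Trace:
Fixpoint table:
  B0: | IN={b} | OUT={a, b, e}
  B1: | IN={a, b, e} | OUT={a, b, e, f}
  B2: | IN={a, b, e, f} | OUT={a, b, e, f}
  B3: | IN={a, f} | OUT={}

Merge at B0: OUT[B0] = IN[B1] = {a, b, e}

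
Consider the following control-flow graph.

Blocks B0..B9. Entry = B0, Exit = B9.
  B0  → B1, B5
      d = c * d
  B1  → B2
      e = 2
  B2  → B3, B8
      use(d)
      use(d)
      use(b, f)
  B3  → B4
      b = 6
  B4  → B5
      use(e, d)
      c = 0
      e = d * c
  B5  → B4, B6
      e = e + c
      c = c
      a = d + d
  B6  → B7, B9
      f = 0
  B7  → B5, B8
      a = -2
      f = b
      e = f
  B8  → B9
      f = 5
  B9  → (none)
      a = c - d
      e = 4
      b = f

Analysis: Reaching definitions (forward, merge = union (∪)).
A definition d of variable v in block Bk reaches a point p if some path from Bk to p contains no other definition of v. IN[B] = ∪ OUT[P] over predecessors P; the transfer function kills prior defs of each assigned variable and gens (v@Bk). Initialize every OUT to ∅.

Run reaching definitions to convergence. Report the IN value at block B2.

Answer: {d@B0, e@B1}

Trace:
Per-block solution:
  B0:  IN={}  OUT={d@B0}
  B1:  IN={d@B0}  OUT={d@B0, e@B1}
  B2:  IN={d@B0, e@B1}  OUT={d@B0, e@B1}
  B3:  IN={d@B0, e@B1}  OUT={b@B3, d@B0, e@B1}
  B4:  IN={a@B5, b@B3, c@B5, d@B0, e@B1, e@B5, f@B7}  OUT={a@B5, b@B3, c@B4, d@B0, e@B4, f@B7}
  B5:  IN={a@B5, a@B7, b@B3, c@B4, c@B5, d@B0, e@B4, e@B7, f@B7}  OUT={a@B5, b@B3, c@B5, d@B0, e@B5, f@B7}
  B6:  IN={a@B5, b@B3, c@B5, d@B0, e@B5, f@B7}  OUT={a@B5, b@B3, c@B5, d@B0, e@B5, f@B6}
  B7:  IN={a@B5, b@B3, c@B5, d@B0, e@B5, f@B6}  OUT={a@B7, b@B3, c@B5, d@B0, e@B7, f@B7}
  B8:  IN={a@B7, b@B3, c@B5, d@B0, e@B1, e@B7, f@B7}  OUT={a@B7, b@B3, c@B5, d@B0, e@B1, e@B7, f@B8}
  B9:  IN={a@B5, a@B7, b@B3, c@B5, d@B0, e@B1, e@B5, e@B7, f@B6, f@B8}  OUT={a@B9, b@B9, c@B5, d@B0, e@B9, f@B6, f@B8}

Merge at B2: IN[B2] = OUT[B1] = {d@B0, e@B1}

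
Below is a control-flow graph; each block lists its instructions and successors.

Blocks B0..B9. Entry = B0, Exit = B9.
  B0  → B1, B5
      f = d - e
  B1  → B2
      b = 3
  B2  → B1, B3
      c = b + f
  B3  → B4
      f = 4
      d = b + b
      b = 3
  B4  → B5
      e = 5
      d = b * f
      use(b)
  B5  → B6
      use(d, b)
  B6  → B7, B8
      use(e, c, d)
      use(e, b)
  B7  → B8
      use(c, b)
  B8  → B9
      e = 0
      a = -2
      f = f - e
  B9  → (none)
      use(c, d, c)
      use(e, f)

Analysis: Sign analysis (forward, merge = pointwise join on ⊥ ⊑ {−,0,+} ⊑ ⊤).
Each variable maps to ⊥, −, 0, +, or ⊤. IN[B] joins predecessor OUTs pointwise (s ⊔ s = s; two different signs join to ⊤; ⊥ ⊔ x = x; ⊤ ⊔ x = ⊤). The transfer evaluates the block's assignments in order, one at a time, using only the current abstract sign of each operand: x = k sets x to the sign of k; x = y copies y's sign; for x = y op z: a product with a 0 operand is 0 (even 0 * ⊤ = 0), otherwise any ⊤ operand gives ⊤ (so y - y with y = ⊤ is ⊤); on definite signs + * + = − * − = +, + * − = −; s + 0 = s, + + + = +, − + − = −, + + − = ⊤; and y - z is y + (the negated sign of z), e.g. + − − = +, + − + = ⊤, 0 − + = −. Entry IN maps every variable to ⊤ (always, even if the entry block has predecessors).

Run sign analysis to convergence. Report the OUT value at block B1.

Converged values:
  B0:  IN=(all ⊤)  OUT=(all ⊤)
  B1:  IN=(all ⊤)  OUT={b:+; rest ⊤}
  B2:  IN={b:+; rest ⊤}  OUT={b:+; rest ⊤}
  B3:  IN={b:+; rest ⊤}  OUT={b:+, d:+, f:+; rest ⊤}
  B4:  IN={b:+, d:+, f:+; rest ⊤}  OUT={b:+, d:+, e:+, f:+; rest ⊤}
  B5:  IN=(all ⊤)  OUT=(all ⊤)
  B6:  IN=(all ⊤)  OUT=(all ⊤)
  B7:  IN=(all ⊤)  OUT=(all ⊤)
  B8:  IN=(all ⊤)  OUT={a:-, e:0; rest ⊤}
  B9:  IN={a:-, e:0; rest ⊤}  OUT={a:-, e:0; rest ⊤}

Merge at B1: IN[B1] = OUT[B0] ⊔ OUT[B2] = {a: ⊤, b: ⊤, c: ⊤, d: ⊤, e: ⊤, f: ⊤}
Applying B1's transfer function to that IN value gives OUT[B1] (row B1 above).

Answer: {a: ⊤, b: +, c: ⊤, d: ⊤, e: ⊤, f: ⊤}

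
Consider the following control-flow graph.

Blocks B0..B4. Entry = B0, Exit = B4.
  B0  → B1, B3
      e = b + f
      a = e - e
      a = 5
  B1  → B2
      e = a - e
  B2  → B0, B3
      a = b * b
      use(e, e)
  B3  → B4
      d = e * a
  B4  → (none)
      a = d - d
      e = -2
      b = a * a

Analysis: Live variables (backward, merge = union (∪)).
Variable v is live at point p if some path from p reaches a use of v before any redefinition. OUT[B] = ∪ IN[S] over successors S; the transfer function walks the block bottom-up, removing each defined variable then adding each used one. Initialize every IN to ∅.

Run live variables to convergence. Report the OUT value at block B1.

Fixpoint table:
  B0: | IN={b, f} | OUT={a, b, e, f}
  B1: | IN={a, b, e, f} | OUT={b, e, f}
  B2: | IN={b, e, f} | OUT={a, b, e, f}
  B3: | IN={a, e} | OUT={d}
  B4: | IN={d} | OUT={}

Merge at B1: OUT[B1] = IN[B2] = {b, e, f}

Answer: {b, e, f}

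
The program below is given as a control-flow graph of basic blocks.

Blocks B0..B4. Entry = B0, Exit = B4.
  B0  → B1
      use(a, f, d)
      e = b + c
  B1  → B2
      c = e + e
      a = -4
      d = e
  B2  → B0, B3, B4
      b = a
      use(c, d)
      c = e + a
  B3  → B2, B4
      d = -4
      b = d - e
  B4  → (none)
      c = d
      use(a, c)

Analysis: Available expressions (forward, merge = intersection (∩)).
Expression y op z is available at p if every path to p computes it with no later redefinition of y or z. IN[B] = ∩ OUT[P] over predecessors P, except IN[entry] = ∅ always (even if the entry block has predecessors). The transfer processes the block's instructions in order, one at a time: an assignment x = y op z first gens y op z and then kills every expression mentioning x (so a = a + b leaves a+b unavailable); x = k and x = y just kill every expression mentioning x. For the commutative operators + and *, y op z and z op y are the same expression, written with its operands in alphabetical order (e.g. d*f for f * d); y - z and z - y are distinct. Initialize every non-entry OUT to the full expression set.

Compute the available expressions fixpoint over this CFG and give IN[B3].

Fixpoint table:
  B0:  IN={}  OUT={b+c}
  B1:  IN={b+c}  OUT={e+e}
  B2:  IN={e+e}  OUT={a+e, e+e}
  B3:  IN={a+e, e+e}  OUT={a+e, d-e, e+e}
  B4:  IN={a+e, e+e}  OUT={a+e, e+e}

Merge at B3: IN[B3] = OUT[B2] = {a+e, e+e}

Answer: {a+e, e+e}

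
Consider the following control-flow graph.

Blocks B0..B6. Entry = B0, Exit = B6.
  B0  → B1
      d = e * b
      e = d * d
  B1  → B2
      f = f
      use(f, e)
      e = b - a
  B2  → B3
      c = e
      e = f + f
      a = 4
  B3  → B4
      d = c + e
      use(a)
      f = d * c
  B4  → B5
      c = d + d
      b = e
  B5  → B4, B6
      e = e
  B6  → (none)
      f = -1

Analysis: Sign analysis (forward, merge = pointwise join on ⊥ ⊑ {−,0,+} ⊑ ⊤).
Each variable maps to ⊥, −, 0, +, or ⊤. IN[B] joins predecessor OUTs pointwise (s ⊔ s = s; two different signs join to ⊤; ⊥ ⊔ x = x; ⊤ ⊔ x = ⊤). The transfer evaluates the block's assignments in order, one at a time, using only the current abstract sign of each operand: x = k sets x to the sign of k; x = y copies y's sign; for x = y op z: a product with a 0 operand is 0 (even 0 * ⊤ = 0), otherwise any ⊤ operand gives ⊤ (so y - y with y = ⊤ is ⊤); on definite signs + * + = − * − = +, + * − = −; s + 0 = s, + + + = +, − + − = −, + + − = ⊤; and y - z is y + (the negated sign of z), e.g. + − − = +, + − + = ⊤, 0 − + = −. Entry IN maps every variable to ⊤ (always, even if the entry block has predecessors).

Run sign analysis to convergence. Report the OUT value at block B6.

Per-block solution:
  B0: | IN=(all ⊤) | OUT=(all ⊤)
  B1: | IN=(all ⊤) | OUT=(all ⊤)
  B2: | IN=(all ⊤) | OUT={a:+; rest ⊤}
  B3: | IN={a:+; rest ⊤} | OUT={a:+; rest ⊤}
  B4: | IN={a:+; rest ⊤} | OUT={a:+; rest ⊤}
  B5: | IN={a:+; rest ⊤} | OUT={a:+; rest ⊤}
  B6: | IN={a:+; rest ⊤} | OUT={a:+, f:-; rest ⊤}

Merge at B6: IN[B6] = OUT[B5] = {a: +, b: ⊤, c: ⊤, d: ⊤, e: ⊤, f: ⊤}
Applying B6's transfer function to that IN value gives OUT[B6] (row B6 above).

Answer: {a: +, b: ⊤, c: ⊤, d: ⊤, e: ⊤, f: -}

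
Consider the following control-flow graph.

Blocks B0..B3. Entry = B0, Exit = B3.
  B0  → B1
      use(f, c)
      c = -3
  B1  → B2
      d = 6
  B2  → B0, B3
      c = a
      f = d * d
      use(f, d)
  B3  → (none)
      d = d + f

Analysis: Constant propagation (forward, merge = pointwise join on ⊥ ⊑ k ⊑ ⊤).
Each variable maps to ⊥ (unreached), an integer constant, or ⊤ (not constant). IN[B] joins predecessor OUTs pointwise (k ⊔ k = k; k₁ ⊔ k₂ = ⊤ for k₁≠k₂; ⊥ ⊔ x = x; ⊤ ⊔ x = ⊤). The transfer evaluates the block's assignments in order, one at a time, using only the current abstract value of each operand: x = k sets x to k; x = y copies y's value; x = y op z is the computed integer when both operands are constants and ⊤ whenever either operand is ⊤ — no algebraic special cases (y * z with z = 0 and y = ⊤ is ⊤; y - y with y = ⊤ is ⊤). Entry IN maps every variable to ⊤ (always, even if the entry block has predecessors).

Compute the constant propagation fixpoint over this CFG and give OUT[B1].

Converged values:
  B0: | IN=(all ⊤) | OUT={c:-3; rest ⊤}
  B1: | IN={c:-3; rest ⊤} | OUT={c:-3, d:6; rest ⊤}
  B2: | IN={c:-3, d:6; rest ⊤} | OUT={d:6, f:36; rest ⊤}
  B3: | IN={d:6, f:36; rest ⊤} | OUT={d:42, f:36; rest ⊤}

Merge at B1: IN[B1] = OUT[B0] = {a: ⊤, b: ⊤, c: -3, d: ⊤, e: ⊤, f: ⊤}
Applying B1's transfer function to that IN value gives OUT[B1] (row B1 above).

Answer: {a: ⊤, b: ⊤, c: -3, d: 6, e: ⊤, f: ⊤}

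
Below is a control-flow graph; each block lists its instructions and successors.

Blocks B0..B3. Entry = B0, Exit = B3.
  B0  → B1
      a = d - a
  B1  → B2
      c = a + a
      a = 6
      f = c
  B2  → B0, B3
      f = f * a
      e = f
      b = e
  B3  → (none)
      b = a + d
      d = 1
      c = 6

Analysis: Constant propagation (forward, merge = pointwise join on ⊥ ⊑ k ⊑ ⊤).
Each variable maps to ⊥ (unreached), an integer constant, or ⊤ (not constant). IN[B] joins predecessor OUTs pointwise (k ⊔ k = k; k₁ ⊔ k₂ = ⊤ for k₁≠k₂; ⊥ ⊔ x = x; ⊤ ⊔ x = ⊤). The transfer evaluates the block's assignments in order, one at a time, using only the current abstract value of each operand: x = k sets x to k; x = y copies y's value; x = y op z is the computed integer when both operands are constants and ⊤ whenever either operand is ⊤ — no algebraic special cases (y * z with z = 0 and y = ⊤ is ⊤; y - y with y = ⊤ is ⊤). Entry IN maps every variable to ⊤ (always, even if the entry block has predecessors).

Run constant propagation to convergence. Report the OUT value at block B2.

Answer: {a: 6, b: ⊤, c: ⊤, d: ⊤, e: ⊤, f: ⊤}

Derivation:
Converged values:
  B0:  IN=(all ⊤)  OUT=(all ⊤)
  B1:  IN=(all ⊤)  OUT={a:6; rest ⊤}
  B2:  IN={a:6; rest ⊤}  OUT={a:6; rest ⊤}
  B3:  IN={a:6; rest ⊤}  OUT={a:6, c:6, d:1; rest ⊤}

Merge at B2: IN[B2] = OUT[B1] = {a: 6, b: ⊤, c: ⊤, d: ⊤, e: ⊤, f: ⊤}
Applying B2's transfer function to that IN value gives OUT[B2] (row B2 above).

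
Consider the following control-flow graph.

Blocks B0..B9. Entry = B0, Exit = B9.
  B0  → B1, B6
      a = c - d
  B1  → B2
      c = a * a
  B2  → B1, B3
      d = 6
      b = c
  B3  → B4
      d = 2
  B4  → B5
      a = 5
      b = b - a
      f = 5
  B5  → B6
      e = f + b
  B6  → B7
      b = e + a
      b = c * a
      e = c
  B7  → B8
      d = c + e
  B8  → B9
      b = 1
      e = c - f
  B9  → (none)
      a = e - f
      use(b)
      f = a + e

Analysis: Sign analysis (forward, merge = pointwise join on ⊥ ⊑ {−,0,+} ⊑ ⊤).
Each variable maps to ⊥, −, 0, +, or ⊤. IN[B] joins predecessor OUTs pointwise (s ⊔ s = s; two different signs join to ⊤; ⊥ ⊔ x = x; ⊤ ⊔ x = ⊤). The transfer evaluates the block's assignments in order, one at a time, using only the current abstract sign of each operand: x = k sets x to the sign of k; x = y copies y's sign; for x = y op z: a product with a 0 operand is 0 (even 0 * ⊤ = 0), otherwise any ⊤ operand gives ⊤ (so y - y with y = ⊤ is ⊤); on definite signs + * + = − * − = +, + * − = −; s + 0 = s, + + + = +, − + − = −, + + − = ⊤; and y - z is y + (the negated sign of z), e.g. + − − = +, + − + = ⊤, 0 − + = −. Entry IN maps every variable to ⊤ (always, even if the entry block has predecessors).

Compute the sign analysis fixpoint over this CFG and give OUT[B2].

Answer: {a: ⊤, b: ⊤, c: ⊤, d: +, e: ⊤, f: ⊤}

Trace:
Per-block solution:
  B0:   IN=(all ⊤)   OUT=(all ⊤)
  B1:   IN=(all ⊤)   OUT=(all ⊤)
  B2:   IN=(all ⊤)   OUT={d:+; rest ⊤}
  B3:   IN={d:+; rest ⊤}   OUT={d:+; rest ⊤}
  B4:   IN={d:+; rest ⊤}   OUT={a:+, d:+, f:+; rest ⊤}
  B5:   IN={a:+, d:+, f:+; rest ⊤}   OUT={a:+, d:+, f:+; rest ⊤}
  B6:   IN=(all ⊤)   OUT=(all ⊤)
  B7:   IN=(all ⊤)   OUT=(all ⊤)
  B8:   IN=(all ⊤)   OUT={b:+; rest ⊤}
  B9:   IN={b:+; rest ⊤}   OUT={b:+; rest ⊤}

Merge at B2: IN[B2] = OUT[B1] = {a: ⊤, b: ⊤, c: ⊤, d: ⊤, e: ⊤, f: ⊤}
Applying B2's transfer function to that IN value gives OUT[B2] (row B2 above).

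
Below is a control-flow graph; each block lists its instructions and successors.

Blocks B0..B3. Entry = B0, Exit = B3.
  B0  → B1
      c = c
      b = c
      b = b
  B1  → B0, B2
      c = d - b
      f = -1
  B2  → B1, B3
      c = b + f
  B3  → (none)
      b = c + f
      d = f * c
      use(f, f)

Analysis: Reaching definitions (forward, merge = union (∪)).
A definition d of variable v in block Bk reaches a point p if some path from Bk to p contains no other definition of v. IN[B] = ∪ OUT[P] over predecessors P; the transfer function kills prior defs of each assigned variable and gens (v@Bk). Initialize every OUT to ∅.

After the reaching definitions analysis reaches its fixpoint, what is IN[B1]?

Answer: {b@B0, c@B0, c@B2, f@B1}

Trace:
Fixpoint table:
  B0:   IN={b@B0, c@B1, f@B1}   OUT={b@B0, c@B0, f@B1}
  B1:   IN={b@B0, c@B0, c@B2, f@B1}   OUT={b@B0, c@B1, f@B1}
  B2:   IN={b@B0, c@B1, f@B1}   OUT={b@B0, c@B2, f@B1}
  B3:   IN={b@B0, c@B2, f@B1}   OUT={b@B3, c@B2, d@B3, f@B1}

Merge at B1: IN[B1] = OUT[B0] ⊔ OUT[B2] = {b@B0, c@B0, c@B2, f@B1}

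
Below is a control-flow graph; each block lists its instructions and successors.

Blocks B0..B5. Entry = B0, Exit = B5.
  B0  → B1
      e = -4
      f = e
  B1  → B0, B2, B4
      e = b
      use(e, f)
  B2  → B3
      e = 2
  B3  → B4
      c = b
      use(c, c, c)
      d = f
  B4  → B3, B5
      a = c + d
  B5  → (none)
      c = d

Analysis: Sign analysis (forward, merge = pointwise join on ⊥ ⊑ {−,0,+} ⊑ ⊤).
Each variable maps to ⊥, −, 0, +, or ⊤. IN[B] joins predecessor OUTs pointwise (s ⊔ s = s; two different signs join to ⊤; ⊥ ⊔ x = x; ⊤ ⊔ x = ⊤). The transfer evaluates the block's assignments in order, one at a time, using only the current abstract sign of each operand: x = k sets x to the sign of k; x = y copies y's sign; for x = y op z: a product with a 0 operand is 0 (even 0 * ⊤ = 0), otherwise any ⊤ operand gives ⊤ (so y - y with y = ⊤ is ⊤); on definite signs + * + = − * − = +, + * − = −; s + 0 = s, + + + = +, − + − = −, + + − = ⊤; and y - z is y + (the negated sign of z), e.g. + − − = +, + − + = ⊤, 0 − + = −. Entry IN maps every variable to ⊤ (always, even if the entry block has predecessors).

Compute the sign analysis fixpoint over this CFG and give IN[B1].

Per-block solution:
  B0:  IN=(all ⊤)  OUT={e:-, f:-; rest ⊤}
  B1:  IN={e:-, f:-; rest ⊤}  OUT={f:-; rest ⊤}
  B2:  IN={f:-; rest ⊤}  OUT={e:+, f:-; rest ⊤}
  B3:  IN={f:-; rest ⊤}  OUT={d:-, f:-; rest ⊤}
  B4:  IN={f:-; rest ⊤}  OUT={f:-; rest ⊤}
  B5:  IN={f:-; rest ⊤}  OUT={f:-; rest ⊤}

Merge at B1: IN[B1] = OUT[B0] = {a: ⊤, b: ⊤, c: ⊤, d: ⊤, e: -, f: -}

Answer: {a: ⊤, b: ⊤, c: ⊤, d: ⊤, e: -, f: -}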